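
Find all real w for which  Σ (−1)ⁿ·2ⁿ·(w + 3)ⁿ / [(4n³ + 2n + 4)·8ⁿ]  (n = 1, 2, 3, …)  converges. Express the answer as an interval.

[-7, 1]

Apply the ratio test: |a_{n+1}| / |a_n| = [(4n³ + 2n + 4)/(4(n+1)³ + 2(n+1) + 4)] · 2/8, which tends to 1/4 as n → ∞.
Convergence for |w + 3| · 1/4 < 1, i.e. |w + 3| < 4. So R = 4.
Check w = 1: absolute convergence follows by limit comparison with Σ 1/n³.
When w = -7, absolute convergence follows by limit comparison with Σ 1/n³.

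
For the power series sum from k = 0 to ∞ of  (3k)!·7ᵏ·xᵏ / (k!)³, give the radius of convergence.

R = 1/189

The ratio of consecutive coefficients is (3k+1)·(3k+2)·(3k+3)/(k+1)³ · 7 → 189.
Hence the series converges for |x| < 1/(189) = 1/189, so the radius of convergence is 1/189.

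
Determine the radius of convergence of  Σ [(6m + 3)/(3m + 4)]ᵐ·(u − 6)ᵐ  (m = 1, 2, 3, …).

By the Cauchy root test, |a_m|^(1/m) = (6m + 3)/(3m + 4) → 2.
Convergence for |u − 6| · 2 < 1, i.e. |u − 6| < 1/2. So R = 1/2.

R = 1/2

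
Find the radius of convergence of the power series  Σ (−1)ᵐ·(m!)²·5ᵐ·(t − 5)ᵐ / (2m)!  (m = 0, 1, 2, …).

R = 4/5

Ratio test: |a_{m+1}/a_m| = (m+1)²/[(2m+1)·(2m+2)] · 5 → 5/4 as m → ∞.
Thus R = 1/(5/4) = 4/5.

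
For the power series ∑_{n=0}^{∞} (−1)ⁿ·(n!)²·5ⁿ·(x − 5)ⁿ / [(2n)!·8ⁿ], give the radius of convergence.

R = 32/5

Apply the ratio test: |a_{n+1}| / |a_n| = (n+1)²/[(2n+1)·(2n+2)] · 5/8, which tends to 5/32 as n → ∞.
The series converges when 5/32 · |x − 5| < 1, giving R = 32/5.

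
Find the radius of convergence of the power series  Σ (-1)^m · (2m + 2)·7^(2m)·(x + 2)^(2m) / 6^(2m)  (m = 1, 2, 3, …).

R = 6/7

Apply the ratio test: |a_{m+1}| / |a_m| = [(2(m+1) + 2)/(2m + 2)] · 49/36, which tends to 49/36 as m → ∞.
Since the exponent of (x + 2) increases by 2 each term, convergence requires |x + 2|² < 36/49, hence R = 6/7.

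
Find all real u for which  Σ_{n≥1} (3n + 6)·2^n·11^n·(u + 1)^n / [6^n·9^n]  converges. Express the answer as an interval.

By the ratio test, |a_{n+1}/a_n| = [(3(n+1) + 6)/(3n + 6)] · 2·11/(6·9) → 11/27.
The series converges when 11/27 · |u + 1| < 1, giving R = 27/11.
When u = 16/11, the terms do not tend to 0, so the series diverges.
At u = -38/11: the terms have absolute value of order n, which does not tend to 0, so the series diverges by the divergence test.

(-38/11, 16/11)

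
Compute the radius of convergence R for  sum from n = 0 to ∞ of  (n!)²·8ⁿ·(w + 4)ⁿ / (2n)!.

Apply the ratio test: |a_{n+1}| / |a_n| = (n+1)²/[(2n+1)·(2n+2)] · 8, which tends to 2 as n → ∞.
The series converges when 2 · |w + 4| < 1, giving R = 1/2.

R = 1/2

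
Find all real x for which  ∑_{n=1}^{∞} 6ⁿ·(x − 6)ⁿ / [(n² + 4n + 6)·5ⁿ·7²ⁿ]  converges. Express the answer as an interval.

Apply the ratio test: |a_{n+1}| / |a_n| = [(n² + 4n + 6)/((n+1)² + 4(n+1) + 6)] · 6/(5·49), which tends to 6/245 as n → ∞.
Convergence for |x − 6| · 6/245 < 1, i.e. |x − 6| < 245/6. So R = 245/6.
Check x = 281/6: absolute convergence follows by limit comparison with Σ 1/n².
At x = -209/6: the terms are on the order of 1/n², so the series converges absolutely by comparison with the p-series (p = 2 > 1).

[-209/6, 281/6]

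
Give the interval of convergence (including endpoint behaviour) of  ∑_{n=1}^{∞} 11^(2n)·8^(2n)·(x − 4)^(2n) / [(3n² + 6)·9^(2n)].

[343/88, 361/88]

By the ratio test, |a_{n+1}/a_n| = [(3n² + 6)/(3(n+1)² + 6)] · 121·64/81 → 7744/81.
Since the exponent of (x − 4) increases by 2 each term, convergence requires |x − 4|² < 81/7744, hence R = 9/88.
When x = 361/88, the series is dominated by a constant times Σ 1/n², which converges (p = 2 > 1).
Check x = 343/88: the terms are on the order of 1/n², so the series converges absolutely by comparison with the p-series (p = 2 > 1).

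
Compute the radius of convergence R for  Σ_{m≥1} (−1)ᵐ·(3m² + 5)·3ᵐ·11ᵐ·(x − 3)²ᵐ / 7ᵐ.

Apply the ratio test: |a_{m+1}| / |a_m| = [(3(m+1)² + 5)/(3m² + 5)] · 3·11/7, which tends to 33/7 as m → ∞.
Successive powers of (x − 3) differ by 2, so the series converges when |x − 3|² · 33/7 < 1, i.e. |x − 3| < √(7/33). So R = √231/33.

R = √231/33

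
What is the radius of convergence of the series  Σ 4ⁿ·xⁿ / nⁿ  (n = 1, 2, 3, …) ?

R = ∞

Root test: |a_n|^(1/n) = 4/n → 0.
The limit is 0 for every x, so R = ∞.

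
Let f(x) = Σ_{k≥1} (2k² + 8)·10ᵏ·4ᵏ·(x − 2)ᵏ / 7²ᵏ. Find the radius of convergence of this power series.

The ratio of consecutive coefficients is [(2(k+1)² + 8)/(2k² + 8)] · 10·4/49 → 40/49.
The series converges when 40/49 · |x − 2| < 1, giving R = 49/40.

R = 49/40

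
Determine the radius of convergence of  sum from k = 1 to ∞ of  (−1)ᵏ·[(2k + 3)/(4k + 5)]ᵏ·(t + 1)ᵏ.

R = 2

Root test: |a_k|^(1/k) = (2k + 3)/(4k + 5) → 1/2.
Hence the series converges for |t + 1| < 1/(1/2) = 2, so the radius of convergence is 2.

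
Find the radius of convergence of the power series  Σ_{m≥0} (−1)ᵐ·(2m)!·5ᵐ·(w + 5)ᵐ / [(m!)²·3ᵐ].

By the ratio test, |a_{m+1}/a_m| = (2m+1)·(2m+2)/(m+1)² · 5/3 → 20/3.
Convergence for |w + 5| · 20/3 < 1, i.e. |w + 5| < 3/20. So R = 3/20.

R = 3/20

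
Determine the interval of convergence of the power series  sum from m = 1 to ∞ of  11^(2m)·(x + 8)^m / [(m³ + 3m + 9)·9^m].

[-977/121, -959/121]

By the ratio test, |a_{m+1}/a_m| = [(m³ + 3m + 9)/((m+1)³ + 3(m+1) + 9)] · 121/9 → 121/9.
Convergence for |x + 8| · 121/9 < 1, i.e. |x + 8| < 9/121. So R = 9/121.
Check x = -959/121: the series is dominated by a constant times Σ 1/m³, which converges (p = 3 > 1).
At x = -977/121: absolute convergence follows by limit comparison with Σ 1/m³.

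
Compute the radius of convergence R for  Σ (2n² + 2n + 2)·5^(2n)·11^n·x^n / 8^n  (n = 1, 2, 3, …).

R = 8/275

The ratio of consecutive coefficients is [(2(n+1)² + 2(n+1) + 2)/(2n² + 2n + 2)] · 25·11/8 → 275/8.
Convergence for |x| · 275/8 < 1, i.e. |x| < 8/275. So R = 8/275.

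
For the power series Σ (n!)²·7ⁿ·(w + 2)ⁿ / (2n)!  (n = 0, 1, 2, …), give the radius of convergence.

Apply the ratio test: |a_{n+1}| / |a_n| = (n+1)²/[(2n+1)·(2n+2)] · 7, which tends to 7/4 as n → ∞.
The series converges when 7/4 · |w + 2| < 1, giving R = 4/7.

R = 4/7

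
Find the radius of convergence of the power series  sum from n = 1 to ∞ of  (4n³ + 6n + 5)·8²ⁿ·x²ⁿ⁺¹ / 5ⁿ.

R = √5/8

Ratio test: |a_{n+1}/a_n| = [(4(n+1)³ + 6(n+1) + 5)/(4n³ + 6n + 5)] · 64/5 → 64/5 as n → ∞.
Writing y = x², the series in y has radius 5/64, so |x| < √(5/64) and R = √5/8.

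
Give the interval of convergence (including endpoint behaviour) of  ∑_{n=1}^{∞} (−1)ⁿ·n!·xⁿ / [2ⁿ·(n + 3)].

{0}

By the ratio test, |a_{n+1}/a_n| = (n+1) · 1/2 · (n + 3)/((n+1) + 3) → ∞.
Since the ratio → ∞, the series diverges for every x ≠ 0, and R = 0.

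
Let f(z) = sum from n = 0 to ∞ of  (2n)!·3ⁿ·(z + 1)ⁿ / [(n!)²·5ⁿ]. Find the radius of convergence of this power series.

R = 5/12

By the ratio test, |a_{n+1}/a_n| = (2n+1)·(2n+2)/(n+1)² · 3/5 → 12/5.
Hence the series converges for |z + 1| < 1/(12/5) = 5/12, so the radius of convergence is 5/12.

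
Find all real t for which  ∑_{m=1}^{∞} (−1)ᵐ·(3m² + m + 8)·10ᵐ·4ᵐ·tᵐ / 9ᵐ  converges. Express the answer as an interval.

Ratio test: |a_{m+1}/a_m| = [(3(m+1)² + (m+1) + 8)/(3m² + m + 8)] · 10·4/9 → 40/9 as m → ∞.
The series converges when 40/9 · |t| < 1, giving R = 9/40.
At t = 9/40: the m-th term does not approach 0; divergence by the term test.
Endpoint t = -9/40: the terms have absolute value of order m², which does not tend to 0, so the series diverges by the divergence test.

(-9/40, 9/40)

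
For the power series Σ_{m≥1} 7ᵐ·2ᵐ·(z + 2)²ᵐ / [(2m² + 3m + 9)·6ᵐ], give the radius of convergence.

R = √21/7

The ratio of consecutive coefficients is [(2m² + 3m + 9)/(2(m+1)² + 3(m+1) + 9)] · 7·2/6 → 7/3.
Writing y = (z + 2)², the series in y has radius 3/7, so |z + 2| < √(3/7) and R = √21/7.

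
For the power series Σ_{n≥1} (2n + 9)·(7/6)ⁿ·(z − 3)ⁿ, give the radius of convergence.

Apply the ratio test: |a_{n+1}| / |a_n| = [(2(n+1) + 9)/(2n + 9)] · 7/6, which tends to 7/6 as n → ∞.
Hence the series converges for |z − 3| < 1/(7/6) = 6/7, so the radius of convergence is 6/7.

R = 6/7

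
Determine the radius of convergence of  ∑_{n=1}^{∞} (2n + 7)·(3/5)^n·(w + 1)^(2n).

R = √15/3

Apply the ratio test: |a_{n+1}| / |a_n| = [(2(n+1) + 7)/(2n + 7)] · 3/5, which tends to 3/5 as n → ∞.
Since the exponent of (w + 1) increases by 2 each term, convergence requires |w + 1|² < 5/3, hence R = √15/3.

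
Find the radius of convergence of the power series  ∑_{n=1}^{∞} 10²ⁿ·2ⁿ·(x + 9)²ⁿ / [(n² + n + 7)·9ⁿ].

R = 3√2/20

By the ratio test, |a_{n+1}/a_n| = [(n² + n + 7)/((n+1)² + (n+1) + 7)] · 100·2/9 → 200/9.
Since the exponent of (x + 9) increases by 2 each term, convergence requires |x + 9|² < 9/200, hence R = 3√2/20.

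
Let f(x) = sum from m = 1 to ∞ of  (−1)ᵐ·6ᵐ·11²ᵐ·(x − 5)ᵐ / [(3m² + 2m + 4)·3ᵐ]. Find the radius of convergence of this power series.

The ratio of consecutive coefficients is [(3m² + 2m + 4)/(3(m+1)² + 2(m+1) + 4)] · 6·121/3 → 242.
Convergence for |x − 5| · 242 < 1, i.e. |x − 5| < 1/242. So R = 1/242.

R = 1/242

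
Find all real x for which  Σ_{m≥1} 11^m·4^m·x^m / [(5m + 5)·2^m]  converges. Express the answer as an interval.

[-1/22, 1/22)

By the ratio test, |a_{m+1}/a_m| = [(5m + 5)/(5(m+1) + 5)] · 11·4/2 → 22.
Thus R = 1/(22) = 1/22.
When x = 1/22, the terms are asymptotic to a nonzero constant times 1/m, so the series diverges by limit comparison with Σ 1/m.
Check x = -1/22: an alternating series whose terms decrease to 0 in absolute value, so it converges by the Leibniz criterion.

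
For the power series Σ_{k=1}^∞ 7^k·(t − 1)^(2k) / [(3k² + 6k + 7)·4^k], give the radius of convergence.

By the ratio test, |a_{k+1}/a_k| = [(3k² + 6k + 7)/(3(k+1)² + 6(k+1) + 7)] · 7/4 → 7/4.
Since the exponent of (t − 1) increases by 2 each term, convergence requires |t − 1|² < 4/7, hence R = 2√7/7.

R = 2√7/7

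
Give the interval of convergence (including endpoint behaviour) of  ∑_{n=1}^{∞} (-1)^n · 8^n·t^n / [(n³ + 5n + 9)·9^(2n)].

Apply the ratio test: |a_{n+1}| / |a_n| = [(n³ + 5n + 9)/((n+1)³ + 5(n+1) + 9)] · 8/81, which tends to 8/81 as n → ∞.
Thus R = 1/(8/81) = 81/8.
When t = 81/8, the series is dominated by a constant times Σ 1/n³, which converges (p = 3 > 1).
Endpoint t = -81/8: the series is dominated by a constant times Σ 1/n³, which converges (p = 3 > 1).

[-81/8, 81/8]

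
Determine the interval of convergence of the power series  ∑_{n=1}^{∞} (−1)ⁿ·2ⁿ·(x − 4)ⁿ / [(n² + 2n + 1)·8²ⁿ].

Apply the ratio test: |a_{n+1}| / |a_n| = [(n² + 2n + 1)/((n+1)² + 2(n+1) + 1)] · 2/64, which tends to 1/32 as n → ∞.
The series converges when 1/32 · |x − 4| < 1, giving R = 32.
When x = 36, the terms are on the order of 1/n², so the series converges absolutely by comparison with the p-series (p = 2 > 1).
Check x = -28: the series is dominated by a constant times Σ 1/n², which converges (p = 2 > 1).

[-28, 36]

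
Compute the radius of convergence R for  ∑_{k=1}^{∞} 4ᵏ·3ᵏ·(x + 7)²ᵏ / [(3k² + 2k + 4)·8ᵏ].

Ratio test: |a_{k+1}/a_k| = [(3k² + 2k + 4)/(3(k+1)² + 2(k+1) + 4)] · 4·3/8 → 3/2 as k → ∞.
Since the exponent of (x + 7) increases by 2 each term, convergence requires |x + 7|² < 2/3, hence R = √6/3.

R = √6/3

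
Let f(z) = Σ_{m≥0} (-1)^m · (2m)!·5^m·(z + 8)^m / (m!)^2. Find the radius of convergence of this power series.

The ratio of consecutive coefficients is (2m+1)·(2m+2)/(m+1)² · 5 → 20.
Convergence for |z + 8| · 20 < 1, i.e. |z + 8| < 1/20. So R = 1/20.

R = 1/20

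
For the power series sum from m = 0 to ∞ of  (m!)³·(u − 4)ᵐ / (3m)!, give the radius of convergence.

R = 27

Ratio test: |a_{m+1}/a_m| = (m+1)³/[(3m+1)·(3m+2)·(3m+3)] → 1/27 as m → ∞.
Convergence for |u − 4| · 1/27 < 1, i.e. |u − 4| < 27. So R = 27.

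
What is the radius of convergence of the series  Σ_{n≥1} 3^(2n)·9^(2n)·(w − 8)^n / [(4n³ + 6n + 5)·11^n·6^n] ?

R = 22/243

The ratio of consecutive coefficients is [(4n³ + 6n + 5)/(4(n+1)³ + 6(n+1) + 5)] · 9·81/(11·6) → 243/22.
Hence the series converges for |w − 8| < 1/(243/22) = 22/243, so the radius of convergence is 22/243.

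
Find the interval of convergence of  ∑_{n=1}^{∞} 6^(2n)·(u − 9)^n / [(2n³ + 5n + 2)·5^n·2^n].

[157/18, 167/18]

Apply the ratio test: |a_{n+1}| / |a_n| = [(2n³ + 5n + 2)/(2(n+1)³ + 5(n+1) + 2)] · 36/(5·2), which tends to 18/5 as n → ∞.
Hence the series converges for |u − 9| < 1/(18/5) = 5/18, so the radius of convergence is 5/18.
At u = 167/18: the terms are on the order of 1/n³, so the series converges absolutely by comparison with the p-series (p = 3 > 1).
Endpoint u = 157/18: absolute convergence follows by limit comparison with Σ 1/n³.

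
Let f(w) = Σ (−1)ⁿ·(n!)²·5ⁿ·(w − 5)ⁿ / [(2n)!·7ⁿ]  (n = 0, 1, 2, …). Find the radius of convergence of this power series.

R = 28/5

Ratio test: |a_{n+1}/a_n| = (n+1)²/[(2n+1)·(2n+2)] · 5/7 → 5/28 as n → ∞.
Convergence for |w − 5| · 5/28 < 1, i.e. |w − 5| < 28/5. So R = 28/5.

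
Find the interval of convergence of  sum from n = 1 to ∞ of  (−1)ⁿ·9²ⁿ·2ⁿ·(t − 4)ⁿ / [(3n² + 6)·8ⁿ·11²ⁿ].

[-160/81, 808/81]

The ratio of consecutive coefficients is [(3n² + 6)/(3(n+1)² + 6)] · 81·2/(8·121) → 81/484.
Convergence for |t − 4| · 81/484 < 1, i.e. |t − 4| < 484/81. So R = 484/81.
At t = 808/81: the series is dominated by a constant times Σ 1/n², which converges (p = 2 > 1).
At t = -160/81: absolute convergence follows by limit comparison with Σ 1/n².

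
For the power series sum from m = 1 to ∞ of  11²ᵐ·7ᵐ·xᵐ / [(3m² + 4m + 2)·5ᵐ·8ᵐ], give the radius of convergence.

The ratio of consecutive coefficients is [(3m² + 4m + 2)/(3(m+1)² + 4(m+1) + 2)] · 121·7/(5·8) → 847/40.
Hence the series converges for |x| < 1/(847/40) = 40/847, so the radius of convergence is 40/847.

R = 40/847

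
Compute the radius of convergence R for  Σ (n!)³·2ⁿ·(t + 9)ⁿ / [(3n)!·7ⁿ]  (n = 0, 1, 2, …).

R = 189/2

The ratio of consecutive coefficients is (n+1)³/[(3n+1)·(3n+2)·(3n+3)] · 2/7 → 2/189.
Hence the series converges for |t + 9| < 1/(2/189) = 189/2, so the radius of convergence is 189/2.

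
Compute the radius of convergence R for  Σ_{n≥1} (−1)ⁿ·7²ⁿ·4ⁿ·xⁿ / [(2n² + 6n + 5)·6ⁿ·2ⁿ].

The ratio of consecutive coefficients is [(2n² + 6n + 5)/(2(n+1)² + 6(n+1) + 5)] · 49·4/(6·2) → 49/3.
Convergence for |x| · 49/3 < 1, i.e. |x| < 3/49. So R = 3/49.

R = 3/49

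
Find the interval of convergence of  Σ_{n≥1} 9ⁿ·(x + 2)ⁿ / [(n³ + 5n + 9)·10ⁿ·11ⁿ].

[-128/9, 92/9]

Ratio test: |a_{n+1}/a_n| = [(n³ + 5n + 9)/((n+1)³ + 5(n+1) + 9)] · 9/(10·11) → 9/110 as n → ∞.
The series converges when 9/110 · |x + 2| < 1, giving R = 110/9.
Endpoint x = 92/9: absolute convergence follows by limit comparison with Σ 1/n³.
When x = -128/9, the terms are on the order of 1/n³, so the series converges absolutely by comparison with the p-series (p = 3 > 1).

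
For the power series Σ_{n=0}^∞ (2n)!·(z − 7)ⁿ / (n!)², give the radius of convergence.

R = 1/4

Ratio test: |a_{n+1}/a_n| = (2n+1)·(2n+2)/(n+1)² → 4 as n → ∞.
Thus R = 1/(4) = 1/4.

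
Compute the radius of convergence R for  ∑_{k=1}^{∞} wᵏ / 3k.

The ratio of consecutive coefficients is 3k/3(k+1) → 1.
Hence R = 1.

R = 1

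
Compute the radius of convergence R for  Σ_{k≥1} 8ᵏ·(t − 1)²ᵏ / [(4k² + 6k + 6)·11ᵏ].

R = √22/4

Apply the ratio test: |a_{k+1}| / |a_k| = [(4k² + 6k + 6)/(4(k+1)² + 6(k+1) + 6)] · 8/11, which tends to 8/11 as k → ∞.
Successive powers of (t − 1) differ by 2, so the series converges when |t − 1|² · 8/11 < 1, i.e. |t − 1| < √(11/8). So R = √22/4.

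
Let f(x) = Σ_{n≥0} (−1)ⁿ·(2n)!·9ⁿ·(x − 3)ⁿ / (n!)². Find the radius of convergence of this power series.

By the ratio test, |a_{n+1}/a_n| = (2n+1)·(2n+2)/(n+1)² · 9 → 36.
Hence the series converges for |x − 3| < 1/(36) = 1/36, so the radius of convergence is 1/36.

R = 1/36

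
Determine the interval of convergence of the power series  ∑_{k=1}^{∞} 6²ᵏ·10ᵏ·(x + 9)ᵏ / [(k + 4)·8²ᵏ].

The ratio of consecutive coefficients is [(k + 4)/((k+1) + 4)] · 36·10/64 → 45/8.
Convergence for |x + 9| · 45/8 < 1, i.e. |x + 9| < 8/45. So R = 8/45.
Check x = -397/45: comparison with the harmonic series Σ 1/k shows the series diverges.
When x = -413/45, an alternating series whose terms decrease to 0 in absolute value, so it converges by the Leibniz criterion.

[-413/45, -397/45)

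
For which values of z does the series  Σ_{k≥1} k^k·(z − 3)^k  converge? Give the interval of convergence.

Root test: |a_k|^(1/k) = k → ∞.
The root grows without bound, so R = 0 (convergence only at z = 3).

{3}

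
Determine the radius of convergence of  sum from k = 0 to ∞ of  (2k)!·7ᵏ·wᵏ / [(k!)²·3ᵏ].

The ratio of consecutive coefficients is (2k+1)·(2k+2)/(k+1)² · 7/3 → 28/3.
Hence the series converges for |w| < 1/(28/3) = 3/28, so the radius of convergence is 3/28.

R = 3/28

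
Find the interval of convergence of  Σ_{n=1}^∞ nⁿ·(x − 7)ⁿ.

By the Cauchy root test, |a_n|^(1/n) = n → ∞.
The root grows without bound, so R = 0 (convergence only at x = 7).

{7}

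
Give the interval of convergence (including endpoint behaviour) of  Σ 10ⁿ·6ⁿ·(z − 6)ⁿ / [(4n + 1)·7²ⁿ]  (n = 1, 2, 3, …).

Ratio test: |a_{n+1}/a_n| = [(4n + 1)/(4(n+1) + 1)] · 10·6/49 → 60/49 as n → ∞.
Convergence for |z − 6| · 60/49 < 1, i.e. |z − 6| < 49/60. So R = 49/60.
At z = 409/60: comparison with the harmonic series Σ 1/n shows the series diverges.
When z = 311/60, convergence follows from the alternating series test (terms decrease monotonically to 0).

[311/60, 409/60)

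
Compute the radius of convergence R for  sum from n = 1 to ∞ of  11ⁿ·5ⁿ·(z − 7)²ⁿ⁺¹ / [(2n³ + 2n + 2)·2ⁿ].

R = √110/55

Apply the ratio test: |a_{n+1}| / |a_n| = [(2n³ + 2n + 2)/(2(n+1)³ + 2(n+1) + 2)] · 11·5/2, which tends to 55/2 as n → ∞.
Successive powers of (z − 7) differ by 2, so the series converges when |z − 7|² · 55/2 < 1, i.e. |z − 7| < √(2/55). So R = √110/55.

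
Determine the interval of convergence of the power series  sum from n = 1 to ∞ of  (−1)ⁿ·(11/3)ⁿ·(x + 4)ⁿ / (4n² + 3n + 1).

[-47/11, -41/11]

Apply the ratio test: |a_{n+1}| / |a_n| = [(4n² + 3n + 1)/(4(n+1)² + 3(n+1) + 1)] · 11/3, which tends to 11/3 as n → ∞.
Convergence for |x + 4| · 11/3 < 1, i.e. |x + 4| < 3/11. So R = 3/11.
When x = -41/11, absolute convergence follows by limit comparison with Σ 1/n².
Check x = -47/11: the terms are on the order of 1/n², so the series converges absolutely by comparison with the p-series (p = 2 > 1).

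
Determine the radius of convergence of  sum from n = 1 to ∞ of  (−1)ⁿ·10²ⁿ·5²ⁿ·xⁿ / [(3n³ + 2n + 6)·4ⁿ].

R = 1/625

Apply the ratio test: |a_{n+1}| / |a_n| = [(3n³ + 2n + 6)/(3(n+1)³ + 2(n+1) + 6)] · 100·25/4, which tends to 625 as n → ∞.
Hence the series converges for |x| < 1/(625) = 1/625, so the radius of convergence is 1/625.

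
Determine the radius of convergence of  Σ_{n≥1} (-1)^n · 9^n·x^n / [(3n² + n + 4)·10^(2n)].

R = 100/9

Ratio test: |a_{n+1}/a_n| = [(3n² + n + 4)/(3(n+1)² + (n+1) + 4)] · 9/100 → 9/100 as n → ∞.
The series converges when 9/100 · |x| < 1, giving R = 100/9.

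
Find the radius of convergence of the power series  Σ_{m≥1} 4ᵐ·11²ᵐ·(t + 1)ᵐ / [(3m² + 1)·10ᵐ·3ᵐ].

R = 15/242

By the ratio test, |a_{m+1}/a_m| = [(3m² + 1)/(3(m+1)² + 1)] · 4·121/(10·3) → 242/15.
Convergence for |t + 1| · 242/15 < 1, i.e. |t + 1| < 15/242. So R = 15/242.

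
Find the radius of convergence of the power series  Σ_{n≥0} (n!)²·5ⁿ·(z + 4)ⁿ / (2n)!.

R = 4/5

Ratio test: |a_{n+1}/a_n| = (n+1)²/[(2n+1)·(2n+2)] · 5 → 5/4 as n → ∞.
Hence the series converges for |z + 4| < 1/(5/4) = 4/5, so the radius of convergence is 4/5.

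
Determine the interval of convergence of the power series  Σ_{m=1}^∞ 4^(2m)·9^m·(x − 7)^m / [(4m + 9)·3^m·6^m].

[55/8, 57/8)

By the ratio test, |a_{m+1}/a_m| = [(4m + 9)/(4(m+1) + 9)] · 16·9/(3·6) → 8.
Hence the series converges for |x − 7| < 1/(8) = 1/8, so the radius of convergence is 1/8.
Endpoint x = 57/8: comparison with the harmonic series Σ 1/m shows the series diverges.
Endpoint x = 55/8: an alternating series whose terms decrease to 0 in absolute value, so it converges by the Leibniz criterion.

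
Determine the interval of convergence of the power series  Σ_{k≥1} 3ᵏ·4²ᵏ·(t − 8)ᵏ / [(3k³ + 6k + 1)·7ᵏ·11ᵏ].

The ratio of consecutive coefficients is [(3k³ + 6k + 1)/(3(k+1)³ + 6(k+1) + 1)] · 3·16/(7·11) → 48/77.
Convergence for |t − 8| · 48/77 < 1, i.e. |t − 8| < 77/48. So R = 77/48.
Endpoint t = 461/48: the terms are on the order of 1/k³, so the series converges absolutely by comparison with the p-series (p = 3 > 1).
Check t = 307/48: the terms are on the order of 1/k³, so the series converges absolutely by comparison with the p-series (p = 3 > 1).

[307/48, 461/48]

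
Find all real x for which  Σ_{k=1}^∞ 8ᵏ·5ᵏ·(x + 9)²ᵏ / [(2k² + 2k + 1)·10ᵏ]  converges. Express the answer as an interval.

Ratio test: |a_{k+1}/a_k| = [(2k² + 2k + 1)/(2(k+1)² + 2(k+1) + 1)] · 8·5/10 → 4 as k → ∞.
Writing y = (x + 9)², the series in y has radius 1/4, so |x + 9| < √(1/4) = 1/2 and R = 1/2.
Check x = -17/2: the series is dominated by a constant times Σ 1/k², which converges (p = 2 > 1).
When x = -19/2, the terms are on the order of 1/k², so the series converges absolutely by comparison with the p-series (p = 2 > 1).

[-19/2, -17/2]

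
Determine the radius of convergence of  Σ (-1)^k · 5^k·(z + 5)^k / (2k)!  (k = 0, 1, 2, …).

R = ∞

By the ratio test, |a_{k+1}/a_k| = 5 · 1/[(2k+1)·(2k+2)] → 0.
The limit is 0, so the series converges for all z; R = ∞.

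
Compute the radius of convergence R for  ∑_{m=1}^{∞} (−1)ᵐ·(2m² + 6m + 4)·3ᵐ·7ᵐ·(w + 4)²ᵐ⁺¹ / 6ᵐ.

R = √14/7

Apply the ratio test: |a_{m+1}| / |a_m| = [(2(m+1)² + 6(m+1) + 4)/(2m² + 6m + 4)] · 3·7/6, which tends to 7/2 as m → ∞.
Since the exponent of (w + 4) increases by 2 each term, convergence requires |w + 4|² < 2/7, hence R = √14/7.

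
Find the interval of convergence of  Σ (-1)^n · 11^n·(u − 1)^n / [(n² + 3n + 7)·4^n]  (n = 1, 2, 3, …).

[7/11, 15/11]

Apply the ratio test: |a_{n+1}| / |a_n| = [(n² + 3n + 7)/((n+1)² + 3(n+1) + 7)] · 11/4, which tends to 11/4 as n → ∞.
Hence the series converges for |u − 1| < 1/(11/4) = 4/11, so the radius of convergence is 4/11.
Endpoint u = 15/11: the series is dominated by a constant times Σ 1/n², which converges (p = 2 > 1).
Check u = 7/11: the series is dominated by a constant times Σ 1/n², which converges (p = 2 > 1).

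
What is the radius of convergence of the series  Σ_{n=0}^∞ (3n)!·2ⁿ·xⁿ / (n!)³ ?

By the ratio test, |a_{n+1}/a_n| = (3n+1)·(3n+2)·(3n+3)/(n+1)³ · 2 → 54.
Thus R = 1/(54) = 1/54.

R = 1/54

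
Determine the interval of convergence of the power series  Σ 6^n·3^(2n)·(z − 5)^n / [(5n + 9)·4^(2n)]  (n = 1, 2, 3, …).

The ratio of consecutive coefficients is [(5n + 9)/(5(n+1) + 9)] · 6·9/16 → 27/8.
The series converges when 27/8 · |z − 5| < 1, giving R = 8/27.
Endpoint z = 143/27: the terms behave like c/n; limit comparison with the harmonic series gives divergence.
When z = 127/27, an alternating series whose terms decrease to 0 in absolute value, so it converges by the Leibniz criterion.

[127/27, 143/27)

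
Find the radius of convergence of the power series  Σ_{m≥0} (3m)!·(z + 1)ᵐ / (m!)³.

R = 1/27

Apply the ratio test: |a_{m+1}| / |a_m| = (3m+1)·(3m+2)·(3m+3)/(m+1)³, which tends to 27 as m → ∞.
Thus R = 1/(27) = 1/27.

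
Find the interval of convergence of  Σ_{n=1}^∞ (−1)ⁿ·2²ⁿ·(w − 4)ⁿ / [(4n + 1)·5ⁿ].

Ratio test: |a_{n+1}/a_n| = [(4n + 1)/(4(n+1) + 1)] · 4/5 → 4/5 as n → ∞.
Hence the series converges for |w − 4| < 1/(4/5) = 5/4, so the radius of convergence is 5/4.
Endpoint w = 21/4: the terms alternate in sign and decrease monotonically to 0 in absolute value (size ~ c/n), so the alternating series test gives convergence.
Check w = 11/4: the terms behave like c/n; limit comparison with the harmonic series gives divergence.

(11/4, 21/4]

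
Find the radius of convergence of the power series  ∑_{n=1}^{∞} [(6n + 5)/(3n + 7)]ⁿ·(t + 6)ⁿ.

R = 1/2

Root test: |a_n|^(1/n) = (6n + 5)/(3n + 7) → 2.
Thus R = 1/(2) = 1/2.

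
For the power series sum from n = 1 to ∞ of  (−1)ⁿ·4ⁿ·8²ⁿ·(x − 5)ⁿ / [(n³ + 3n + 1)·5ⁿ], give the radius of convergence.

By the ratio test, |a_{n+1}/a_n| = [(n³ + 3n + 1)/((n+1)³ + 3(n+1) + 1)] · 4·64/5 → 256/5.
Thus R = 1/(256/5) = 5/256.

R = 5/256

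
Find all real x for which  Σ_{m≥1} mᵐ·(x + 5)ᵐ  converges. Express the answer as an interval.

{-5}

By the Cauchy root test, |a_m|^(1/m) = m → ∞.
Since the m-th root of |a_m| is unbounded, the series converges only at x = -5; R = 0.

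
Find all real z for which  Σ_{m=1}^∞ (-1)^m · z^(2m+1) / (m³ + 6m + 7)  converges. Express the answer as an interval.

[-1, 1]

Apply the ratio test: |a_{m+1}| / |a_m| = (m³ + 6m + 7)/((m+1)³ + 6(m+1) + 7), which tends to 1 as m → ∞.
Writing y = z², the series in y has radius 1, so |z| < √(1) = 1 and R = 1.
When z = 1, the series is dominated by a constant times Σ 1/m³, which converges (p = 3 > 1).
Check z = -1: the series is dominated by a constant times Σ 1/m³, which converges (p = 3 > 1).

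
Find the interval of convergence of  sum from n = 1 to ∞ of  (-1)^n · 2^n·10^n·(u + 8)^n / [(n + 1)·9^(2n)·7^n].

(-727/20, 407/20]

Apply the ratio test: |a_{n+1}| / |a_n| = [(n + 1)/((n+1) + 1)] · 2·10/(81·7), which tends to 20/567 as n → ∞.
The series converges when 20/567 · |u + 8| < 1, giving R = 567/20.
When u = 407/20, the terms alternate in sign and decrease monotonically to 0 in absolute value (size ~ c/n), so the alternating series test gives convergence.
Endpoint u = -727/20: the terms are asymptotic to a nonzero constant times 1/n, so the series diverges by limit comparison with Σ 1/n.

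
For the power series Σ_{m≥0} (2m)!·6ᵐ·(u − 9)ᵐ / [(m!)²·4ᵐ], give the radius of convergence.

Apply the ratio test: |a_{m+1}| / |a_m| = (2m+1)·(2m+2)/(m+1)² · 6/4, which tends to 6 as m → ∞.
Hence the series converges for |u − 9| < 1/(6) = 1/6, so the radius of convergence is 1/6.

R = 1/6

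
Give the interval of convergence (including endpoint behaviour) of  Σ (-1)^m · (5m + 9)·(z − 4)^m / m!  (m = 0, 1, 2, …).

By the ratio test, |a_{m+1}/a_m| = (5(m+1) + 9)/(5m + 9) · 1/(m+1) → 0.
The limit is 0, so the series converges for all z; R = ∞.

(−∞, ∞)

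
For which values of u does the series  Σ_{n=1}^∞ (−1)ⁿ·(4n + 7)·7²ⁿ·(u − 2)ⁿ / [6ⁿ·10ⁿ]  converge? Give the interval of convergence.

The ratio of consecutive coefficients is [(4(n+1) + 7)/(4n + 7)] · 49/(6·10) → 49/60.
Thus R = 1/(49/60) = 60/49.
When u = 158/49, the terms do not tend to 0, so the series diverges.
Endpoint u = 38/49: the terms have absolute value of order n, which does not tend to 0, so the series diverges by the divergence test.

(38/49, 158/49)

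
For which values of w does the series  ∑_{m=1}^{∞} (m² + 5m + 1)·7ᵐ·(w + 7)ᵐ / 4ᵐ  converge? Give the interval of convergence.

(-53/7, -45/7)

Apply the ratio test: |a_{m+1}| / |a_m| = [((m+1)² + 5(m+1) + 1)/(m² + 5m + 1)] · 7/4, which tends to 7/4 as m → ∞.
Thus R = 1/(7/4) = 4/7.
Endpoint w = -45/7: the terms have absolute value of order m², which does not tend to 0, so the series diverges by the divergence test.
Check w = -53/7: the terms have absolute value of order m², which does not tend to 0, so the series diverges by the divergence test.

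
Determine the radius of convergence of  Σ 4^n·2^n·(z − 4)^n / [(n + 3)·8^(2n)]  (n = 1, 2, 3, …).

Ratio test: |a_{n+1}/a_n| = [(n + 3)/((n+1) + 3)] · 4·2/64 → 1/8 as n → ∞.
Hence the series converges for |z − 4| < 1/(1/8) = 8, so the radius of convergence is 8.

R = 8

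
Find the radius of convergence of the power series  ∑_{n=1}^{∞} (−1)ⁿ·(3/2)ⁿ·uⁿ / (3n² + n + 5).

By the ratio test, |a_{n+1}/a_n| = [(3n² + n + 5)/(3(n+1)² + (n+1) + 5)] · 3/2 → 3/2.
Thus R = 1/(3/2) = 2/3.

R = 2/3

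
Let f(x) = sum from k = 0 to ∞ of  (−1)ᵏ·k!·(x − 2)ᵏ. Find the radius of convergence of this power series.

Apply the ratio test: |a_{k+1}| / |a_k| = (k+1), which tends to ∞ as k → ∞.
Since the ratio → ∞, the series diverges for every x ≠ 2, and R = 0.

R = 0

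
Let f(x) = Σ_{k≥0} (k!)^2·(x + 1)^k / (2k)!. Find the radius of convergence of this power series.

Apply the ratio test: |a_{k+1}| / |a_k| = (k+1)²/[(2k+1)·(2k+2)], which tends to 1/4 as k → ∞.
Thus R = 1/(1/4) = 4.

R = 4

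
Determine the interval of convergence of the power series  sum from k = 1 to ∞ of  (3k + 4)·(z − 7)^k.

(6, 8)

By the ratio test, |a_{k+1}/a_k| = (3(k+1) + 4)/(3k + 4) → 1.
Convergence for |z − 7| < 1, so R = 1.
Check z = 8: the terms do not tend to 0, so the series diverges.
At z = 6: the terms have absolute value of order k, which does not tend to 0, so the series diverges by the divergence test.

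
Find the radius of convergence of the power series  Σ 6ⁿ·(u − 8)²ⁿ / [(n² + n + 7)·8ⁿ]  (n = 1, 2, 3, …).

By the ratio test, |a_{n+1}/a_n| = [(n² + n + 7)/((n+1)² + (n+1) + 7)] · 6/8 → 3/4.
Successive powers of (u − 8) differ by 2, so the series converges when |u − 8|² · 3/4 < 1, i.e. |u − 8| < √(4/3). So R = 2√3/3.

R = 2√3/3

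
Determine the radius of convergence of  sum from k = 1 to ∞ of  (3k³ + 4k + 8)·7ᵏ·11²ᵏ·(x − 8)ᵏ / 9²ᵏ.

R = 81/847

By the ratio test, |a_{k+1}/a_k| = [(3(k+1)³ + 4(k+1) + 8)/(3k³ + 4k + 8)] · 7·121/81 → 847/81.
Convergence for |x − 8| · 847/81 < 1, i.e. |x − 8| < 81/847. So R = 81/847.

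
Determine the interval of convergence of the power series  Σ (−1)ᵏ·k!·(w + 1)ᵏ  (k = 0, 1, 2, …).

{-1}

Apply the ratio test: |a_{k+1}| / |a_k| = (k+1), which tends to ∞ as k → ∞.
Since the ratio → ∞, the series diverges for every w ≠ -1, and R = 0.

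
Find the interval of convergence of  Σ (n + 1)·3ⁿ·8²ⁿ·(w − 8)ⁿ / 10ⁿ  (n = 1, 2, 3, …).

(763/96, 773/96)

By the ratio test, |a_{n+1}/a_n| = [((n+1) + 1)/(n + 1)] · 3·64/10 → 96/5.
Hence the series converges for |w − 8| < 1/(96/5) = 5/96, so the radius of convergence is 5/96.
Check w = 773/96: the n-th term does not approach 0; divergence by the term test.
Check w = 763/96: the n-th term does not approach 0; divergence by the term test.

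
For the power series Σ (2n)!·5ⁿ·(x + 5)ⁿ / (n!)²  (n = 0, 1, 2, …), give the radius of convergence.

Apply the ratio test: |a_{n+1}| / |a_n| = (2n+1)·(2n+2)/(n+1)² · 5, which tends to 20 as n → ∞.
The series converges when 20 · |x + 5| < 1, giving R = 1/20.

R = 1/20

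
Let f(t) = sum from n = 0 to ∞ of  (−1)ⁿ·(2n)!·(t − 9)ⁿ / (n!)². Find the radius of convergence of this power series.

Ratio test: |a_{n+1}/a_n| = (2n+1)·(2n+2)/(n+1)² → 4 as n → ∞.
The series converges when 4 · |t − 9| < 1, giving R = 1/4.

R = 1/4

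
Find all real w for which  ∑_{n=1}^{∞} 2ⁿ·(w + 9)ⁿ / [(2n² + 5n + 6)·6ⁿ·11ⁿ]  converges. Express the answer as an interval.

[-42, 24]

Ratio test: |a_{n+1}/a_n| = [(2n² + 5n + 6)/(2(n+1)² + 5(n+1) + 6)] · 2/(6·11) → 1/33 as n → ∞.
Convergence for |w + 9| · 1/33 < 1, i.e. |w + 9| < 33. So R = 33.
Check w = 24: the terms are on the order of 1/n², so the series converges absolutely by comparison with the p-series (p = 2 > 1).
Endpoint w = -42: absolute convergence follows by limit comparison with Σ 1/n².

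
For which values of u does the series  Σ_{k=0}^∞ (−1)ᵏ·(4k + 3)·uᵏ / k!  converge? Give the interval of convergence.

By the ratio test, |a_{k+1}/a_k| = (4(k+1) + 3)/(4k + 3) · 1/(k+1) → 0.
The ratio tends to 0 regardless of u, hence R = ∞.

(−∞, ∞)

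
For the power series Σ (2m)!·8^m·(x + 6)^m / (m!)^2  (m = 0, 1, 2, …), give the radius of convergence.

Apply the ratio test: |a_{m+1}| / |a_m| = (2m+1)·(2m+2)/(m+1)² · 8, which tends to 32 as m → ∞.
Convergence for |x + 6| · 32 < 1, i.e. |x + 6| < 1/32. So R = 1/32.

R = 1/32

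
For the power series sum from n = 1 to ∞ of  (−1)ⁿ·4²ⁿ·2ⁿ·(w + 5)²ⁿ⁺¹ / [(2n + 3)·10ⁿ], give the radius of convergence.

Apply the ratio test: |a_{n+1}| / |a_n| = [(2n + 3)/(2(n+1) + 3)] · 16·2/10, which tends to 16/5 as n → ∞.
Writing y = (w + 5)², the series in y has radius 5/16, so |w + 5| < √(5/16) and R = √5/4.

R = √5/4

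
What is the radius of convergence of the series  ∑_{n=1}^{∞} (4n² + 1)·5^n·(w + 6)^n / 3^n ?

Apply the ratio test: |a_{n+1}| / |a_n| = [(4(n+1)² + 1)/(4n² + 1)] · 5/3, which tends to 5/3 as n → ∞.
Hence the series converges for |w + 6| < 1/(5/3) = 3/5, so the radius of convergence is 3/5.

R = 3/5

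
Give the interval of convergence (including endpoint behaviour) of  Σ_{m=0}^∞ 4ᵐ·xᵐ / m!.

(−∞, ∞)

Apply the ratio test: |a_{m+1}| / |a_m| = 4 · 1/(m+1), which tends to 0 as m → ∞.
Since the limit is 0 < 1 for every x, the series converges on all of ℝ and R = ∞.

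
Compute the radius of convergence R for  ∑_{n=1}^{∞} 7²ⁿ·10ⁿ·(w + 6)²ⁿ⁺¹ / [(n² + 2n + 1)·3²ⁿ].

R = 3√10/70

Ratio test: |a_{n+1}/a_n| = [(n² + 2n + 1)/((n+1)² + 2(n+1) + 1)] · 49·10/9 → 490/9 as n → ∞.
Successive powers of (w + 6) differ by 2, so the series converges when |w + 6|² · 490/9 < 1, i.e. |w + 6| < √(9/490). So R = 3√10/70.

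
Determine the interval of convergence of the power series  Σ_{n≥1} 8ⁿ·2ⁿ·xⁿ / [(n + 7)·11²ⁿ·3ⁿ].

[-363/16, 363/16)

Apply the ratio test: |a_{n+1}| / |a_n| = [(n + 7)/((n+1) + 7)] · 8·2/(121·3), which tends to 16/363 as n → ∞.
Hence the series converges for |x| < 1/(16/363) = 363/16, so the radius of convergence is 363/16.
Endpoint x = 363/16: the terms behave like c/n; limit comparison with the harmonic series gives divergence.
When x = -363/16, the terms alternate in sign and decrease monotonically to 0 in absolute value (size ~ c/n), so the alternating series test gives convergence.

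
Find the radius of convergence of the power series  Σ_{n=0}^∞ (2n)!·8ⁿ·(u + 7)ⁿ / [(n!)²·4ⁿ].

Ratio test: |a_{n+1}/a_n| = (2n+1)·(2n+2)/(n+1)² · 8/4 → 8 as n → ∞.
Hence the series converges for |u + 7| < 1/(8) = 1/8, so the radius of convergence is 1/8.

R = 1/8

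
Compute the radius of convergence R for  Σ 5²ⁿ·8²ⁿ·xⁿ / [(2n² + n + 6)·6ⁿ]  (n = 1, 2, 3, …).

R = 3/800

By the ratio test, |a_{n+1}/a_n| = [(2n² + n + 6)/(2(n+1)² + (n+1) + 6)] · 25·64/6 → 800/3.
Thus R = 1/(800/3) = 3/800.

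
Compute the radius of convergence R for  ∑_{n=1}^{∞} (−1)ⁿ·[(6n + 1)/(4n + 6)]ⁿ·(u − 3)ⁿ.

R = 2/3

Root test: |a_n|^(1/n) = (6n + 1)/(4n + 6) → 3/2.
The series converges when 3/2 · |u − 3| < 1, giving R = 2/3.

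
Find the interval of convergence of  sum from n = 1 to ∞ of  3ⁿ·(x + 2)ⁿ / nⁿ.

Root test: |a_n|^(1/n) = 3/n → 0.
Since the n-th root of |a_n| tends to 0, the series converges for all real x; R = ∞.

(−∞, ∞)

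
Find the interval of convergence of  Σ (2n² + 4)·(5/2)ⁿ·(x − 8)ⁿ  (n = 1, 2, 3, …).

The ratio of consecutive coefficients is [(2(n+1)² + 4)/(2n² + 4)] · 5/2 → 5/2.
Convergence for |x − 8| · 5/2 < 1, i.e. |x − 8| < 2/5. So R = 2/5.
At x = 42/5: the terms have absolute value of order n², which does not tend to 0, so the series diverges by the divergence test.
At x = 38/5: the n-th term does not approach 0; divergence by the term test.

(38/5, 42/5)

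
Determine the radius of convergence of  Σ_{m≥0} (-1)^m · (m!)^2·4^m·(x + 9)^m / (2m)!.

By the ratio test, |a_{m+1}/a_m| = (m+1)²/[(2m+1)·(2m+2)] · 4 → 1.
Hence R = 1.

R = 1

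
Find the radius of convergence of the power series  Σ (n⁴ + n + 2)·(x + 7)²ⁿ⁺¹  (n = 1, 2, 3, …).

R = 1

By the ratio test, |a_{n+1}/a_n| = ((n+1)⁴ + (n+1) + 2)/(n⁴ + n + 2) → 1.
Since the exponent of (x + 7) increases by 2 each term, convergence requires |x + 7|² < 1, hence R = 1.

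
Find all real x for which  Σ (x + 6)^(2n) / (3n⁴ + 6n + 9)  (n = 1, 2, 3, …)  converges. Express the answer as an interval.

The ratio of consecutive coefficients is (3n⁴ + 6n + 9)/(3(n+1)⁴ + 6(n+1) + 9) → 1.
Writing y = (x + 6)², the series in y has radius 1, so |x + 6| < √(1) = 1 and R = 1.
At x = -5: the terms are on the order of 1/n⁴, so the series converges absolutely by comparison with the p-series (p = 4 > 1).
At x = -7: the series is dominated by a constant times Σ 1/n⁴, which converges (p = 4 > 1).

[-7, -5]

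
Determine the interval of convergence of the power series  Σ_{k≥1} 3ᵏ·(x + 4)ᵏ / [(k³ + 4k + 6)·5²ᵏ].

Ratio test: |a_{k+1}/a_k| = [(k³ + 4k + 6)/((k+1)³ + 4(k+1) + 6)] · 3/25 → 3/25 as k → ∞.
Hence the series converges for |x + 4| < 1/(3/25) = 25/3, so the radius of convergence is 25/3.
Check x = 13/3: the series is dominated by a constant times Σ 1/k³, which converges (p = 3 > 1).
When x = -37/3, the series is dominated by a constant times Σ 1/k³, which converges (p = 3 > 1).

[-37/3, 13/3]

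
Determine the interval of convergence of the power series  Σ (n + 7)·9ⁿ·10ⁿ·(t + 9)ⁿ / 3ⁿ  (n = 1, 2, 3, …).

(-271/30, -269/30)

By the ratio test, |a_{n+1}/a_n| = [((n+1) + 7)/(n + 7)] · 9·10/3 → 30.
Thus R = 1/(30) = 1/30.
Endpoint t = -269/30: the terms do not tend to 0, so the series diverges.
Endpoint t = -271/30: the n-th term does not approach 0; divergence by the term test.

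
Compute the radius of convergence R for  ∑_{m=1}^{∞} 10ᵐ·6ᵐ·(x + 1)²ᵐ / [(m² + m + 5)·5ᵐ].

R = √3/6

Apply the ratio test: |a_{m+1}| / |a_m| = [(m² + m + 5)/((m+1)² + (m+1) + 5)] · 10·6/5, which tends to 12 as m → ∞.
Writing y = (x + 1)², the series in y has radius 1/12, so |x + 1| < √(1/12) and R = √3/6.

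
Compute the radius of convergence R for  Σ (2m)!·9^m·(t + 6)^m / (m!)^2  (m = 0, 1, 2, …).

The ratio of consecutive coefficients is (2m+1)·(2m+2)/(m+1)² · 9 → 36.
Thus R = 1/(36) = 1/36.

R = 1/36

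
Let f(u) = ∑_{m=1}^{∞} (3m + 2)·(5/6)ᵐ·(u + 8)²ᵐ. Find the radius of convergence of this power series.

R = √30/5

By the ratio test, |a_{m+1}/a_m| = [(3(m+1) + 2)/(3m + 2)] · 5/6 → 5/6.
Since the exponent of (u + 8) increases by 2 each term, convergence requires |u + 8|² < 6/5, hence R = √30/5.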